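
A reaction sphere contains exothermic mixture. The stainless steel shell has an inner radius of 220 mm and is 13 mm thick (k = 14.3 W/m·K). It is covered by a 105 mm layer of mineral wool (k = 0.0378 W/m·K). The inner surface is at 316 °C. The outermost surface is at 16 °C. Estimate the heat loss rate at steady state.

Q ≈ 107 W

For a spherical shell R = (1/r₁ − 1/r₂)/(4πk); film R = 1/(h·4πr²). In series:
R_stainless steel shell = (1/0.22 − 1/0.233)/(4π×14.3) = 0.001411 K/W
R_mineral wool = (1/0.233 − 1/0.338)/(4π×0.0378) = 2.807 K/W
R_total = 2.808 K/W
Q = ΔT/R_total = 300/2.808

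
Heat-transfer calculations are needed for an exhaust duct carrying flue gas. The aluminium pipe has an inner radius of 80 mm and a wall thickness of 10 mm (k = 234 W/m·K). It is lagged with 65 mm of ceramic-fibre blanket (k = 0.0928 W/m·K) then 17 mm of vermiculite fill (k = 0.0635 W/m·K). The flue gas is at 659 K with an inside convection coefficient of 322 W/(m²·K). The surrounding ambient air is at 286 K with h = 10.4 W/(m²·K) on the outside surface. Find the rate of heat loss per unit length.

Radial resistances (cylindrical: R_cond = ln(r_o/r_i)/(2πkL), R_conv = 1/(h·2πrL)):
R_inner film = 1/(h_i·2πr₁L) = 1/(322×2π×0.08×1) = 0.006178 K/W
R_aluminium pipe wall = ln(90/80)/(2π×234×1) = 8.011×10^-5 K/W
R_ceramic-fibre blanket = ln(155/90)/(2π×0.0928×1) = 0.9323 K/W
R_vermiculite fill = ln(172/155)/(2π×0.0635×1) = 0.2608 K/W
R_outer film = 1/(h_o·2πr_oL) = 1/(10.4×2π×0.172×1) = 0.08897 K/W
R_total = 1.288 K/W
Q = ΔT/R_total = 373/1.288

q′ ≈ 290 W/m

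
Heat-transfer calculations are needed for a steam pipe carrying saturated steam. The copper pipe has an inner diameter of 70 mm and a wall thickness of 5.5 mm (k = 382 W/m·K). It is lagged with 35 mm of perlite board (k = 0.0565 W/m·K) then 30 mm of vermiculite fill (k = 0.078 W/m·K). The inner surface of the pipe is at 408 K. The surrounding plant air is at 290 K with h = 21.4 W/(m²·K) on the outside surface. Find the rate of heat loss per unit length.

For a radial system each layer contributes R = ln(r_out/r_in)/(2πkL); films add R = 1/(hA).
R_copper pipe wall = ln(40.5/35)/(2π×382×1) = 6.081×10^-5 K/W
R_perlite board = ln(75.5/40.5)/(2π×0.0565×1) = 1.754 K/W
R_vermiculite fill = ln(105.5/75.5)/(2π×0.078×1) = 0.6827 K/W
R_outer film = 1/(h_o·2πr_oL) = 1/(21.4×2π×0.1055×1) = 0.07049 K/W
R_total = 2.508 K/W
Q = ΔT/R_total = 118/2.508

q′ ≈ 47.1 W/m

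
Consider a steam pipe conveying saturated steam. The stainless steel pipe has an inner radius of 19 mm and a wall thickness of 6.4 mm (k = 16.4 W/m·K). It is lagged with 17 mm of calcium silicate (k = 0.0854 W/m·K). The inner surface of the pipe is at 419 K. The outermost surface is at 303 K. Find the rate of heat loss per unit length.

Treating each annulus and film as a series resistance:
R_stainless steel pipe wall = ln(25.4/19)/(2π×16.4×1) = 0.002817 K/W
R_calcium silicate = ln(42.4/25.4)/(2π×0.0854×1) = 0.9549 K/W
R_total = 0.9577 K/W
Q = ΔT/R_total = 116/0.9577

q′ ≈ 121 W/m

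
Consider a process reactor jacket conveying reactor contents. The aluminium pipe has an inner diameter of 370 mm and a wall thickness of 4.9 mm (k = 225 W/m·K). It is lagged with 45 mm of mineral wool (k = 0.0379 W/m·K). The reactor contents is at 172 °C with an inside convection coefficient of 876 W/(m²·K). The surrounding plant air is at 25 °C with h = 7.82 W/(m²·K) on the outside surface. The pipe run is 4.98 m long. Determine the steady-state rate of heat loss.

For a radial system each layer contributes R = ln(r_out/r_in)/(2πkL); films add R = 1/(hA).
R_inner film = 1/(h_i·2πr₁L) = 1/(876×2π×0.185×4.98) = 1.972×10^-4 K/W
R_aluminium pipe wall = ln(189.9/185)/(2π×225×4.98) = 3.713×10^-6 K/W
R_mineral wool = ln(234.9/189.9)/(2π×0.0379×4.98) = 0.1793 K/W
R_outer film = 1/(h_o·2πr_oL) = 1/(7.82×2π×0.2349×4.98) = 0.0174 K/W
R_total = 0.1969 K/W
Q = ΔT/R_total = 147/0.1969

Q ≈ 746 W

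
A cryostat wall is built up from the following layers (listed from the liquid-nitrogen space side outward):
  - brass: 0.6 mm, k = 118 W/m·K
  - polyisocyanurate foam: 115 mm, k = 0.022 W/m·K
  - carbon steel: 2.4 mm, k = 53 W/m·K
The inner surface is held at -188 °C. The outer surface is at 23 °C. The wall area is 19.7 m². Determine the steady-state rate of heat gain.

Series thermal resistances:
R_brass = L/(kA) = 0.0006/(118×19.7) = 2.581×10^-7 K/W
R_polyisocyanurate foam = L/(kA) = 0.115/(0.022×19.7) = 0.2653 K/W
R_carbon steel = L/(kA) = 0.0024/(53×19.7) = 2.299×10^-6 K/W
R_total = 0.2653 K/W
Q = ΔT / R_total = 211 / 0.2653

Q ≈ 795 W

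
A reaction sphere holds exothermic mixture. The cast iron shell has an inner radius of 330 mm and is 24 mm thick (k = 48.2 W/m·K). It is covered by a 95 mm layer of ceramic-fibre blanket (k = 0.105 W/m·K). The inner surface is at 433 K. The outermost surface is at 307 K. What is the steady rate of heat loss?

Q ≈ 278 W

Each spherical layer contributes R = (1/r_i − 1/r_o)/(4πk):
R_cast iron shell = (1/0.33 − 1/0.354)/(4π×48.2) = 3.392×10^-4 K/W
R_ceramic-fibre blanket = (1/0.354 − 1/0.449)/(4π×0.105) = 0.453 K/W
R_total = 0.4533 K/W
Q = ΔT/R_total = 126/0.4533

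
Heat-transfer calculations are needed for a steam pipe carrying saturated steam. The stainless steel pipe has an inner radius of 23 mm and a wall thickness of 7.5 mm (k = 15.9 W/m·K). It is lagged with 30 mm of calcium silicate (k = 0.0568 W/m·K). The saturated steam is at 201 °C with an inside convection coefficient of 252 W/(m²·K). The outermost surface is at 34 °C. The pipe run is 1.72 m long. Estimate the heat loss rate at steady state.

Q ≈ 147 W

Per-layer cylindrical resistances, series-summed:
R_inner film = 1/(h_i·2πr₁L) = 1/(252×2π×0.023×1.72) = 0.01596 K/W
R_stainless steel pipe wall = ln(30.5/23)/(2π×15.9×1.72) = 0.001642 K/W
R_calcium silicate = ln(60.5/30.5)/(2π×0.0568×1.72) = 1.116 K/W
R_total = 1.133 K/W
Q = ΔT/R_total = 167/1.133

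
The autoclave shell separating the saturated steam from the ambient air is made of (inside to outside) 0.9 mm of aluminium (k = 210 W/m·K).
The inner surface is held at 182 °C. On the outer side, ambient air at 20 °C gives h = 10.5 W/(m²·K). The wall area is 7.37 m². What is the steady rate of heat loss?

Q ≈ 12500 W

Thermal resistances in series:
R_aluminium = L/(kA) = 0.0009/(210×7.37) = 5.815×10^-7 K/W
R_outer film = 1/(h_o·A) = 1/(10.5×7.37) = 0.01292 K/W
R_total = 0.01292 K/W
Q = ΔT / R_total = 162 / 0.01292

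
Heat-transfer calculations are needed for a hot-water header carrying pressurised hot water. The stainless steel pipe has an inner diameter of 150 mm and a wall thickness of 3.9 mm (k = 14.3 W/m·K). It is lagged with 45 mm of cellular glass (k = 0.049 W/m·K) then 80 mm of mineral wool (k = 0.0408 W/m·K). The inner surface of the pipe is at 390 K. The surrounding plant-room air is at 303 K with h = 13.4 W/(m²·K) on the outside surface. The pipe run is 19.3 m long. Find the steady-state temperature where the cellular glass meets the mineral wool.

T ≈ 353 K

Treating each annulus and film as a series resistance:
R_stainless steel pipe wall = ln(78.9/75)/(2π×14.3×19.3) = 2.923×10^-5 K/W
R_cellular glass = ln(123.9/78.9)/(2π×0.049×19.3) = 0.07595 K/W
R_mineral wool = ln(203.9/123.9)/(2π×0.0408×19.3) = 0.1007 K/W
R_outer film = 1/(h_o·2πr_oL) = 1/(13.4×2π×0.2039×19.3) = 0.003018 K/W
R_total = 0.1797 K/W
Q = ΔT/R_total = 87/0.1797
Q = 484 W
T_interface = T_inner − Q·ΣR(inner→interface) = 390 − 484×0.07598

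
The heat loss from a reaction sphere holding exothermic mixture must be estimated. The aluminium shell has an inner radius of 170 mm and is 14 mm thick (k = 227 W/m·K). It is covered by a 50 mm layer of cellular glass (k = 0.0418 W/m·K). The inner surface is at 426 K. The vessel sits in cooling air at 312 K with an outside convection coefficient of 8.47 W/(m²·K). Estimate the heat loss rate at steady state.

Each spherical layer contributes R = (1/r_i − 1/r_o)/(4πk):
R_aluminium shell = (1/0.17 − 1/0.184)/(4π×227) = 1.569×10^-4 K/W
R_cellular glass = (1/0.184 − 1/0.234)/(4π×0.0418) = 2.211 K/W
R_outer film = 1/(h·4πr_o²) = 1/(8.47×4π×0.234²) = 0.1716 K/W
R_total = 2.383 K/W
Q = ΔT/R_total = 114/2.383

Q ≈ 47.8 W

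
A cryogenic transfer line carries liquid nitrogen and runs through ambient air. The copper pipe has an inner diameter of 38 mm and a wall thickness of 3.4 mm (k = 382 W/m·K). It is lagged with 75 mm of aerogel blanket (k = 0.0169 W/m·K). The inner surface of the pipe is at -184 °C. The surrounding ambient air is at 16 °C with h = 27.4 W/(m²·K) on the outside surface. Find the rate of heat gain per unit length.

q′ ≈ 14.4 W/m

For a radial system each layer contributes R = ln(r_out/r_in)/(2πkL); films add R = 1/(hA).
R_copper pipe wall = ln(22.4/19)/(2π×382×1) = 6.859×10^-5 K/W
R_aerogel blanket = ln(97.4/22.4)/(2π×0.0169×1) = 13.84 K/W
R_outer film = 1/(h_o·2πr_oL) = 1/(27.4×2π×0.0974×1) = 0.05964 K/W
R_total = 13.9 K/W
Q = ΔT/R_total = 200/13.9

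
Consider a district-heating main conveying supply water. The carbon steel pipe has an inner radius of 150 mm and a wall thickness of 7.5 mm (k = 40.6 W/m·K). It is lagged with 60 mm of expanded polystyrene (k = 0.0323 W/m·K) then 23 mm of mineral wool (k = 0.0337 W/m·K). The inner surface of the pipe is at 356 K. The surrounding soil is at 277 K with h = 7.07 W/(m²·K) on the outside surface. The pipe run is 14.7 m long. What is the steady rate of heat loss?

Cylindrical conduction, so R = ln(r₂/r₁)/(2πkL) per layer, in series:
R_carbon steel pipe wall = ln(157.5/150)/(2π×40.6×14.7) = 1.301×10^-5 K/W
R_expanded polystyrene = ln(217.5/157.5)/(2π×0.0323×14.7) = 0.1082 K/W
R_mineral wool = ln(240.5/217.5)/(2π×0.0337×14.7) = 0.03229 K/W
R_outer film = 1/(h_o·2πr_oL) = 1/(7.07×2π×0.2405×14.7) = 0.006367 K/W
R_total = 0.1469 K/W
Q = ΔT/R_total = 79/0.1469

Q ≈ 538 W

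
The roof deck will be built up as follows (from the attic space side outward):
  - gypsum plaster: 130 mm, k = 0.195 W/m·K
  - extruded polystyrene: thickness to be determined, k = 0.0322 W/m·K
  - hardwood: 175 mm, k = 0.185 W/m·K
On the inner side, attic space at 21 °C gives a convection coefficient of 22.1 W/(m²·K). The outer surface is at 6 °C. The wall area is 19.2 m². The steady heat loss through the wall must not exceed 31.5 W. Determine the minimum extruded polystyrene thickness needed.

Thermal resistances in series:
R_inner film = 1/(h_i·A) = 1/(22.1×19.2) = 0.002357 K/W
R_gypsum plaster = L/(kA) = 0.13/(0.195×19.2) = 0.03472 K/W
R_hardwood = L/(kA) = 0.175/(0.185×19.2) = 0.04927 K/W
Sum of the known resistances R_other = 0.08635 K/W
Required total resistance R_tot = ΔT/Q_allow = 15/31.5 = 0.4762 K/W
R_extruded polystyrene = R_tot − R_other = 0.3898 K/W
L = R·k·A = 0.3898×0.0322×19.2

L ≈ 241 mm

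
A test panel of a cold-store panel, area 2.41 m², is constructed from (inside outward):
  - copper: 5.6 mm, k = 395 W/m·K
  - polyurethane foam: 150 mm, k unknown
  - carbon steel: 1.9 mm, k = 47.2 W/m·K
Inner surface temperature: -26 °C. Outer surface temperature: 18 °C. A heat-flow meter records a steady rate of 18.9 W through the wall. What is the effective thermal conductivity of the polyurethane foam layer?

k ≈ 0.0267 W/(m·K)

Thermal resistances in series:
R_copper = L/(kA) = 0.0056/(395×2.41) = 5.883×10^-6 K/W
R_carbon steel = L/(kA) = 0.0019/(47.2×2.41) = 1.67×10^-5 K/W
Sum of known resistances R_other = 2.259×10^-5 K/W
Total R = ΔT/Q = 44/18.9 = 2.328 K/W
R_polyurethane foam = R_total − R_other = 2.328 K/W
k = L/(R·A) = 0.15/(2.328×2.41)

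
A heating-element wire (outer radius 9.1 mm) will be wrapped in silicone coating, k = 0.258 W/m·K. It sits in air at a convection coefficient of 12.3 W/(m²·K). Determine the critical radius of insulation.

For a cylinder r_cr = k/h = 0.258/12.3
r_cr = 21 mm; since the bare radius (9.1 mm) is below r_cr, adding a thin layer of insulation will *increase* heat loss.

r_cr ≈ 21 mm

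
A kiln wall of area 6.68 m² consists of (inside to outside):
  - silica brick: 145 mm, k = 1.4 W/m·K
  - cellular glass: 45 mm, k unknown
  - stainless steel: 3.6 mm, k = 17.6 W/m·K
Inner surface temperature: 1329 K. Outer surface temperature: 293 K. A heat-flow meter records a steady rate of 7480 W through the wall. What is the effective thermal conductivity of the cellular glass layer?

Thermal resistances in series:
R_silica brick = L/(kA) = 0.145/(1.4×6.68) = 0.0155 K/W
R_stainless steel = L/(kA) = 0.0036/(17.6×6.68) = 3.062×10^-5 K/W
Sum of known resistances R_other = 0.01554 K/W
Total R = ΔT/Q = 1036/7480 = 0.1385 K/W
R_cellular glass = R_total − R_other = 0.123 K/W
k = L/(R·A) = 0.045/(0.123×6.68)

k ≈ 0.0548 W/(m·K)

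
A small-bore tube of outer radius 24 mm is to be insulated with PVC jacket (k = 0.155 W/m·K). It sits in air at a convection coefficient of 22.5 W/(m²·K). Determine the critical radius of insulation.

r_cr ≈ 6.89 mm

For a cylinder r_cr = k/h = 0.155/22.5
r_cr = 6.89 mm; since the bare radius (24 mm) is above r_cr, any added insulation will reduce heat loss.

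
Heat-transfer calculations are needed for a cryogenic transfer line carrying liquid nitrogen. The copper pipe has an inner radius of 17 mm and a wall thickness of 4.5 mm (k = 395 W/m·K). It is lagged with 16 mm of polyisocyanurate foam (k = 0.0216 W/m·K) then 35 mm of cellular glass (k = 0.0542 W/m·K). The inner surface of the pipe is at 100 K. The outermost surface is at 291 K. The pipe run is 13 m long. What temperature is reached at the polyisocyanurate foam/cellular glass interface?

Per-layer cylindrical resistances, series-summed:
R_copper pipe wall = ln(21.5/17)/(2π×395×13) = 7.279×10^-6 K/W
R_polyisocyanurate foam = ln(37.5/21.5)/(2π×0.0216×13) = 0.3153 K/W
R_cellular glass = ln(72.5/37.5)/(2π×0.0542×13) = 0.1489 K/W
R_total = 0.4642 K/W
Q = ΔT/R_total = 191/0.4642
Q = 411 W
T_interface = T_inner + Q·ΣR(inner→interface) = 100 + 411×0.3153

T ≈ 230 K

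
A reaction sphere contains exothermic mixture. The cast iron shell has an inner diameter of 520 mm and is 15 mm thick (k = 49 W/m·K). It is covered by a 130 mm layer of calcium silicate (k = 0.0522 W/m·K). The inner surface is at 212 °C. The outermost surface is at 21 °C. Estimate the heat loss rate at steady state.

Q ≈ 107 W

Each spherical layer contributes R = (1/r_i − 1/r_o)/(4πk):
R_cast iron shell = (1/0.26 − 1/0.275)/(4π×49) = 3.407×10^-4 K/W
R_calcium silicate = (1/0.275 − 1/0.405)/(4π×0.0522) = 1.779 K/W
R_total = 1.78 K/W
Q = ΔT/R_total = 191/1.78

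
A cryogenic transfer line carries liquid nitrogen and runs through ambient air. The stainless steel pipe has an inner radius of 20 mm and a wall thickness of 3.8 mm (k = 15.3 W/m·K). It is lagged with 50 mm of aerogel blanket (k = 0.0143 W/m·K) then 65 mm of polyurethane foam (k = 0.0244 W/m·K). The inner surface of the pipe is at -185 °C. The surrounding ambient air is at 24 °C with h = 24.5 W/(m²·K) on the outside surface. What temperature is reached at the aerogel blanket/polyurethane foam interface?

Per-layer cylindrical resistances, series-summed:
R_stainless steel pipe wall = ln(23.8/20)/(2π×15.3×1) = 0.00181 K/W
R_aerogel blanket = ln(73.8/23.8)/(2π×0.0143×1) = 12.6 K/W
R_polyurethane foam = ln(138.8/73.8)/(2π×0.0244×1) = 4.12 K/W
R_outer film = 1/(h_o·2πr_oL) = 1/(24.5×2π×0.1388×1) = 0.0468 K/W
R_total = 16.76 K/W
Q = ΔT/R_total = 209/16.76
Q = 12.5 W/m
T_interface = T_inner + Q·ΣR(inner→interface) = -185 + 12.5×12.6

T ≈ -28 °C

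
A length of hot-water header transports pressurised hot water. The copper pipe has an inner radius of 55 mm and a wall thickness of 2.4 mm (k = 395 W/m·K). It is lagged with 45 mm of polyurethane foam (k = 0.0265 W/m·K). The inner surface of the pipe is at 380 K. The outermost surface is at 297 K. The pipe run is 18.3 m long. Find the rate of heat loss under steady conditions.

Q ≈ 437 W

For a radial system each layer contributes R = ln(r_out/r_in)/(2πkL); films add R = 1/(hA).
R_copper pipe wall = ln(57.4/55)/(2π×395×18.3) = 9.404×10^-7 K/W
R_polyurethane foam = ln(102.4/57.4)/(2π×0.0265×18.3) = 0.19 K/W
R_total = 0.19 K/W
Q = ΔT/R_total = 83/0.19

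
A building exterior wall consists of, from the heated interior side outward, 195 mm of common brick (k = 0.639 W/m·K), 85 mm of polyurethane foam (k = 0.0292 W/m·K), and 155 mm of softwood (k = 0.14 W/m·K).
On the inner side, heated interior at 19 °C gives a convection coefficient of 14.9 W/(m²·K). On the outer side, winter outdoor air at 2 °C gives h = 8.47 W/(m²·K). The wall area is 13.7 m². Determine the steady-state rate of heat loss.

Q ≈ 51.7 W

Model the wall as resistances in series:
R_inner film = 1/(h_i·A) = 1/(14.9×13.7) = 0.004899 K/W
R_common brick = L/(kA) = 0.195/(0.639×13.7) = 0.02227 K/W
R_polyurethane foam = L/(kA) = 0.085/(0.0292×13.7) = 0.2125 K/W
R_softwood = L/(kA) = 0.155/(0.14×13.7) = 0.08081 K/W
R_outer film = 1/(h_o·A) = 1/(8.47×13.7) = 0.008618 K/W
R_total = 0.3291 K/W
Q = ΔT / R_total = 17 / 0.3291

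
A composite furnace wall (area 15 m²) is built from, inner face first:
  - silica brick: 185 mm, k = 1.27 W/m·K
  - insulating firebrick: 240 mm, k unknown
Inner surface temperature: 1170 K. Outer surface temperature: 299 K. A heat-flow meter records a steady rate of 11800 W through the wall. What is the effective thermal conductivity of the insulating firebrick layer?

Treating each layer as a thermal resistance in series:
R_silica brick = L/(kA) = 0.185/(1.27×15) = 0.009711 K/W
Sum of known resistances R_other = 0.009711 K/W
Total R = ΔT/Q = 871/11800 = 0.07381 K/W
R_insulating firebrick = R_total − R_other = 0.0641 K/W
k = L/(R·A) = 0.24/(0.0641×15)

k ≈ 0.25 W/(m·K)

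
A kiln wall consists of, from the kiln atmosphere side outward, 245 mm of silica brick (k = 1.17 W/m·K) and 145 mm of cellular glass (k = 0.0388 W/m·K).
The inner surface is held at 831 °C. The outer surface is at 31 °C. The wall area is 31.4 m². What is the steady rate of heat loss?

Series thermal resistances:
R_silica brick = L/(kA) = 0.245/(1.17×31.4) = 0.006669 K/W
R_cellular glass = L/(kA) = 0.145/(0.0388×31.4) = 0.119 K/W
R_total = 0.1257 K/W
Q = ΔT / R_total = 800 / 0.1257

Q ≈ 6370 W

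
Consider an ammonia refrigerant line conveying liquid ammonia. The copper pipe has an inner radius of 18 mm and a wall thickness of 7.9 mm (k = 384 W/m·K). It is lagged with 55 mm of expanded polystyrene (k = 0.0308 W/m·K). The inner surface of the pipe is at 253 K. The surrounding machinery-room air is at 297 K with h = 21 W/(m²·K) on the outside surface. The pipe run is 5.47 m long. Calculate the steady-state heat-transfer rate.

For a radial system each layer contributes R = ln(r_out/r_in)/(2πkL); films add R = 1/(hA).
R_copper pipe wall = ln(25.9/18)/(2π×384×5.47) = 2.757×10^-5 K/W
R_expanded polystyrene = ln(80.9/25.9)/(2π×0.0308×5.47) = 1.076 K/W
R_outer film = 1/(h_o·2πr_oL) = 1/(21×2π×0.0809×5.47) = 0.01713 K/W
R_total = 1.093 K/W
Q = ΔT/R_total = 44/1.093

Q ≈ 40.3 W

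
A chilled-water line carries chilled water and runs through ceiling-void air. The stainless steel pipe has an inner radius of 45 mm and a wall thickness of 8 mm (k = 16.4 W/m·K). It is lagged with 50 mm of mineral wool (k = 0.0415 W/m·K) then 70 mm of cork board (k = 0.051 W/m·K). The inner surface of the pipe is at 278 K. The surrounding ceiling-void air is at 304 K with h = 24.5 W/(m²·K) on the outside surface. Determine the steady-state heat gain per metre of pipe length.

q′ ≈ 6.18 W/m

Cylindrical conduction, so R = ln(r₂/r₁)/(2πkL) per layer, in series:
R_stainless steel pipe wall = ln(53/45)/(2π×16.4×1) = 0.001588 K/W
R_mineral wool = ln(103/53)/(2π×0.0415×1) = 2.548 K/W
R_cork board = ln(173/103)/(2π×0.051×1) = 1.618 K/W
R_outer film = 1/(h_o·2πr_oL) = 1/(24.5×2π×0.173×1) = 0.03755 K/W
R_total = 4.206 K/W
Q = ΔT/R_total = 26/4.206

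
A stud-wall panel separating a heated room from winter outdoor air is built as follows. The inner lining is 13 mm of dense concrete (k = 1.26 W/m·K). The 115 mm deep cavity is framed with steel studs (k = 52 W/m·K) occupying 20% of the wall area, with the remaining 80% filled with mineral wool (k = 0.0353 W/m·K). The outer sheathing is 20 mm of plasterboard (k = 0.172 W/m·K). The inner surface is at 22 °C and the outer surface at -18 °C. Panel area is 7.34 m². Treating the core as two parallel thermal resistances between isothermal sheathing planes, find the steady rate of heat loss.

Q ≈ 2130 W

Sheathing layers in series; stud and cavity paths in parallel between them.
R_inner = 0.013/(1.26×7.34) = 0.001406 K/W
R_stud  = 0.115/(52×0.2×7.34) = 0.001506 K/W
R_cav   = 0.115/(0.0353×0.8×7.34) = 0.5548 K/W
1/R_core = 1/R_stud + 1/R_cav → R_core = 0.001502 K/W
R_outer = 0.02/(0.172×7.34) = 0.01584 K/W
R_total = 0.01875 K/W
Q = ΔT/R_total = 40/0.01875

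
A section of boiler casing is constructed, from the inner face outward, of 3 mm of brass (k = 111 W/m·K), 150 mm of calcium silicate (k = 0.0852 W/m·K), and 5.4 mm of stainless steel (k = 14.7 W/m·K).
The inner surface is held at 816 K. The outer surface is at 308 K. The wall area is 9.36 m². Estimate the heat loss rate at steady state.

Q ≈ 2700 W

Thermal resistances in series:
R_brass = L/(kA) = 0.003/(111×9.36) = 2.888×10^-6 K/W
R_calcium silicate = L/(kA) = 0.15/(0.0852×9.36) = 0.1881 K/W
R_stainless steel = L/(kA) = 0.0054/(14.7×9.36) = 3.925×10^-5 K/W
R_total = 0.1881 K/W
Q = ΔT / R_total = 508 / 0.1881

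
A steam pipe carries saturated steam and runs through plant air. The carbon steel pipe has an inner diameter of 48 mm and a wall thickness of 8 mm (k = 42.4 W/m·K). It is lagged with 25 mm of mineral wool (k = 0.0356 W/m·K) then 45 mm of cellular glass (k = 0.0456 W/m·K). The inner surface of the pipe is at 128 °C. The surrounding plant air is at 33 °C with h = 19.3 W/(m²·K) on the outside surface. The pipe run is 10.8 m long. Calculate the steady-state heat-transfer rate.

Q ≈ 219 W

Cylindrical conduction, so R = ln(r₂/r₁)/(2πkL) per layer, in series:
R_carbon steel pipe wall = ln(32/24)/(2π×42.4×10.8) = 9.999×10^-5 K/W
R_mineral wool = ln(57/32)/(2π×0.0356×10.8) = 0.239 K/W
R_cellular glass = ln(102/57)/(2π×0.0456×10.8) = 0.1881 K/W
R_outer film = 1/(h_o·2πr_oL) = 1/(19.3×2π×0.102×10.8) = 0.007486 K/W
R_total = 0.4346 K/W
Q = ΔT/R_total = 95/0.4346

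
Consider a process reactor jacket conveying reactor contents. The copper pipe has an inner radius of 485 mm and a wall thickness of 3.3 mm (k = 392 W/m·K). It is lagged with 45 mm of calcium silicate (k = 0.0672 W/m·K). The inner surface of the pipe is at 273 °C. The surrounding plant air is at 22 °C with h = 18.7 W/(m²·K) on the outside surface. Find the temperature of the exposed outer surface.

T ≈ 39.8 °C

Radial resistances (cylindrical: R_cond = ln(r_o/r_i)/(2πkL), R_conv = 1/(h·2πrL)):
R_copper pipe wall = ln(488.3/485)/(2π×392×1) = 2.753×10^-6 K/W
R_calcium silicate = ln(533.3/488.3)/(2π×0.0672×1) = 0.2088 K/W
R_outer film = 1/(h_o·2πr_oL) = 1/(18.7×2π×0.5333×1) = 0.01596 K/W
R_total = 0.2247 K/W
Q = ΔT/R_total = 251/0.2247
Q = 1120 W/m
T_interface = T_inner − Q·ΣR(inner→interface) = 273 − 1120×0.2088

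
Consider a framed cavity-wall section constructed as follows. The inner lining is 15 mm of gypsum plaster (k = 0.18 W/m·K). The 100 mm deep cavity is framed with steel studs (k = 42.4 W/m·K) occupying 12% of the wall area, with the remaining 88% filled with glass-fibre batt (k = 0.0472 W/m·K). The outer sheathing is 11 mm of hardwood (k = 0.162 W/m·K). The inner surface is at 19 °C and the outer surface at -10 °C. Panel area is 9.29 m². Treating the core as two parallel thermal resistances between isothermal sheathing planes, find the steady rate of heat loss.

Q ≈ 1580 W

Sheathing layers in series; stud and cavity paths in parallel between them.
R_inner = 0.015/(0.18×9.29) = 0.00897 K/W
R_stud  = 0.1/(42.4×0.12×9.29) = 0.002116 K/W
R_cav   = 0.1/(0.0472×0.88×9.29) = 0.2592 K/W
1/R_core = 1/R_stud + 1/R_cav → R_core = 0.002098 K/W
R_outer = 0.011/(0.162×9.29) = 0.007309 K/W
R_total = 0.01838 K/W
Q = ΔT/R_total = 29/0.01838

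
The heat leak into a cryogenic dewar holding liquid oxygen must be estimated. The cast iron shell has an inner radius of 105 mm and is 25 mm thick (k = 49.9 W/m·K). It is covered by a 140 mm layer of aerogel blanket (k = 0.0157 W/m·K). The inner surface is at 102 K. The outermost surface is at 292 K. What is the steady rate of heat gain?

Q ≈ 9.4 W

Radial (spherical) resistances in series:
R_cast iron shell = (1/0.105 − 1/0.13)/(4π×49.9) = 0.002921 K/W
R_aerogel blanket = (1/0.13 − 1/0.27)/(4π×0.0157) = 20.22 K/W
R_total = 20.22 K/W
Q = ΔT/R_total = 190/20.22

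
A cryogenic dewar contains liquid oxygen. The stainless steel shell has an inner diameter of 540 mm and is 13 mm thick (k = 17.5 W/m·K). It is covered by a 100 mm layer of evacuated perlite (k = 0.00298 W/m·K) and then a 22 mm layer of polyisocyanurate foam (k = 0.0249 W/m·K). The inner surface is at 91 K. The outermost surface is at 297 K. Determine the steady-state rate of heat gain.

Q ≈ 8.21 W

Each spherical layer contributes R = (1/r_i − 1/r_o)/(4πk):
R_stainless steel shell = (1/0.27 − 1/0.283)/(4π×17.5) = 7.737×10^-4 K/W
R_evacuated perlite = (1/0.283 − 1/0.383)/(4π×0.00298) = 24.64 K/W
R_polyisocyanurate foam = (1/0.383 − 1/0.405)/(4π×0.0249) = 0.4533 K/W
R_total = 25.09 K/W
Q = ΔT/R_total = 206/25.09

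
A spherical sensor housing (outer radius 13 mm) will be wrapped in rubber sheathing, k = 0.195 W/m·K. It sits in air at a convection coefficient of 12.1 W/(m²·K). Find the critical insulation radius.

For a sphere r_cr = 2k/h = 2×0.195/12.1
r_cr = 32.2 mm; since the bare radius (13 mm) is below r_cr, adding a thin layer of insulation will *increase* heat loss.

r_cr ≈ 32.2 mm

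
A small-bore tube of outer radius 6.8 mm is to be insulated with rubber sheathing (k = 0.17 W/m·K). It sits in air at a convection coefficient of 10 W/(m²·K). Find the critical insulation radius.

r_cr ≈ 17 mm

For a cylinder r_cr = k/h = 0.17/10
r_cr = 17 mm; since the bare radius (6.8 mm) is below r_cr, adding a thin layer of insulation will *increase* heat loss.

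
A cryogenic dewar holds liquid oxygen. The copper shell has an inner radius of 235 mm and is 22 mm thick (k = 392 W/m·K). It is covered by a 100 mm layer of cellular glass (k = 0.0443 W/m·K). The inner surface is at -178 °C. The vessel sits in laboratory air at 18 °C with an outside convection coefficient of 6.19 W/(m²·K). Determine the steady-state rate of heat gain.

Q ≈ 95.2 W

For a spherical shell R = (1/r₁ − 1/r₂)/(4πk); film R = 1/(h·4πr²). In series:
R_copper shell = (1/0.235 − 1/0.257)/(4π×392) = 7.395×10^-5 K/W
R_cellular glass = (1/0.257 − 1/0.357)/(4π×0.0443) = 1.958 K/W
R_outer film = 1/(h·4πr_o²) = 1/(6.19×4π×0.357²) = 0.1009 K/W
R_total = 2.059 K/W
Q = ΔT/R_total = 196/2.059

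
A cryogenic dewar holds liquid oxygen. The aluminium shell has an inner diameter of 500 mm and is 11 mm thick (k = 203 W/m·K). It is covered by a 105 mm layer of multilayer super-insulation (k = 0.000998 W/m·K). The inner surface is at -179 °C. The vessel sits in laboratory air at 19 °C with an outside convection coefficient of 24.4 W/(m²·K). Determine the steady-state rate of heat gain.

For a spherical shell R = (1/r₁ − 1/r₂)/(4πk); film R = 1/(h·4πr²). In series:
R_aluminium shell = (1/0.25 − 1/0.261)/(4π×203) = 6.609×10^-5 K/W
R_multilayer super-insulation = (1/0.261 − 1/0.366)/(4π×0.000998) = 87.65 K/W
R_outer film = 1/(h·4πr_o²) = 1/(24.4×4π×0.366²) = 0.02435 K/W
R_total = 87.67 K/W
Q = ΔT/R_total = 198/87.67

Q ≈ 2.26 W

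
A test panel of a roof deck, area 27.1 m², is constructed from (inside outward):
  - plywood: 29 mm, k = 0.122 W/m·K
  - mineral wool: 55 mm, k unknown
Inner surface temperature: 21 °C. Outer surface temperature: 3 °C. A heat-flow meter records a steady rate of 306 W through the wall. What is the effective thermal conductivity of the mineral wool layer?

k ≈ 0.0405 W/(m·K)

Series thermal resistances:
R_plywood = L/(kA) = 0.029/(0.122×27.1) = 0.008771 K/W
Sum of known resistances R_other = 0.008771 K/W
Total R = ΔT/Q = 18/306 = 0.05882 K/W
R_mineral wool = R_total − R_other = 0.05005 K/W
k = L/(R·A) = 0.055/(0.05005×27.1)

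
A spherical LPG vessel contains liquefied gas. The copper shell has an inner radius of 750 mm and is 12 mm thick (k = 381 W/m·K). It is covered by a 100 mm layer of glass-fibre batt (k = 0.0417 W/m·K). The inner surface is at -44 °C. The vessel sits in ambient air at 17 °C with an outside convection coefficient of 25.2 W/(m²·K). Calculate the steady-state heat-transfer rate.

Spherical conduction: R = (1/r_in − 1/r_out)/(4πk) per layer; series-sum.
R_copper shell = (1/0.75 − 1/0.762)/(4π×381) = 4.386×10^-6 K/W
R_glass-fibre batt = (1/0.762 − 1/0.862)/(4π×0.0417) = 0.2905 K/W
R_outer film = 1/(h·4πr_o²) = 1/(25.2×4π×0.862²) = 0.00425 K/W
R_total = 0.2948 K/W
Q = ΔT/R_total = 61/0.2948

Q ≈ 207 W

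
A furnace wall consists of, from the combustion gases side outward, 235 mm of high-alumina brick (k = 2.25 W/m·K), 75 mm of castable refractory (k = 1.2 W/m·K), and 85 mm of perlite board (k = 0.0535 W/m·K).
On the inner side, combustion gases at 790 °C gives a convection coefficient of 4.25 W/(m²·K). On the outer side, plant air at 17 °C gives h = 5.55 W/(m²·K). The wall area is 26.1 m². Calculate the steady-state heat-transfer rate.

Using the resistance-network approach (series):
R_inner film = 1/(h_i·A) = 1/(4.25×26.1) = 0.009015 K/W
R_high-alumina brick = L/(kA) = 0.235/(2.25×26.1) = 0.004002 K/W
R_castable refractory = L/(kA) = 0.075/(1.2×26.1) = 0.002395 K/W
R_perlite board = L/(kA) = 0.085/(0.0535×26.1) = 0.06087 K/W
R_outer film = 1/(h_o·A) = 1/(5.55×26.1) = 0.006903 K/W
R_total = 0.08319 K/W
Q = ΔT / R_total = 773 / 0.08319

Q ≈ 9290 W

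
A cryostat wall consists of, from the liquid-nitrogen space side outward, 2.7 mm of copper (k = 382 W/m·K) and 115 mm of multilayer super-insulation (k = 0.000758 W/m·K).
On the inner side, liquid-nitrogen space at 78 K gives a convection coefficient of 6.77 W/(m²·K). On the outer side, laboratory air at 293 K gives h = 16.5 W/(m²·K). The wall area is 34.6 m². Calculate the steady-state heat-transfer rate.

Q ≈ 49 W

Series thermal resistances:
R_inner film = 1/(h_i·A) = 1/(6.77×34.6) = 0.004269 K/W
R_copper = L/(kA) = 0.0027/(382×34.6) = 2.043×10^-7 K/W
R_multilayer super-insulation = L/(kA) = 0.115/(0.000758×34.6) = 4.385 K/W
R_outer film = 1/(h_o·A) = 1/(16.5×34.6) = 0.001752 K/W
R_total = 4.391 K/W
Q = ΔT / R_total = 215 / 4.391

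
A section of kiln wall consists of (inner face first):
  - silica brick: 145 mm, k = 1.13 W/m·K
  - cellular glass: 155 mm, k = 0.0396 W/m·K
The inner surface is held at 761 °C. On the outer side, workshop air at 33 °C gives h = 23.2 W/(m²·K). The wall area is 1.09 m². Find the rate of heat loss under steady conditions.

Q ≈ 194 W

Model the wall as resistances in series:
R_silica brick = L/(kA) = 0.145/(1.13×1.09) = 0.1177 K/W
R_cellular glass = L/(kA) = 0.155/(0.0396×1.09) = 3.591 K/W
R_outer film = 1/(h_o·A) = 1/(23.2×1.09) = 0.03954 K/W
R_total = 3.748 K/W
Q = ΔT / R_total = 728 / 3.748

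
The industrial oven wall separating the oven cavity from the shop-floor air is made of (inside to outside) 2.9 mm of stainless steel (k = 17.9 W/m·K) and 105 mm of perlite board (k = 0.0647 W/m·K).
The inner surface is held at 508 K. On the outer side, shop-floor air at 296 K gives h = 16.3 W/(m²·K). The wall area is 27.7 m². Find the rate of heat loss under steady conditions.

Q ≈ 3490 W

Series thermal resistances:
R_stainless steel = L/(kA) = 0.0029/(17.9×27.7) = 5.849×10^-6 K/W
R_perlite board = L/(kA) = 0.105/(0.0647×27.7) = 0.05859 K/W
R_outer film = 1/(h_o·A) = 1/(16.3×27.7) = 0.002215 K/W
R_total = 0.06081 K/W
Q = ΔT / R_total = 212 / 0.06081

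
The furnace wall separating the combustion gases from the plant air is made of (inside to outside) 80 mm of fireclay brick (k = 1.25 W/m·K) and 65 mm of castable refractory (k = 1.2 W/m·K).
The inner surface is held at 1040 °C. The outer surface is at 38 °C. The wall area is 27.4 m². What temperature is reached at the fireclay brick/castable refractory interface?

T ≈ 497 °C

Using the resistance-network approach (series):
R_fireclay brick = L/(kA) = 0.08/(1.25×27.4) = 0.002336 K/W
R_castable refractory = L/(kA) = 0.065/(1.2×27.4) = 0.001977 K/W
R_total = 0.004313 K/W;  Q = ΔT/R_total = 1002/0.004313 = 232300 W
T_interface = T_inner − Q·ΣR(inner→interface) = 1040 − 232000×0.002336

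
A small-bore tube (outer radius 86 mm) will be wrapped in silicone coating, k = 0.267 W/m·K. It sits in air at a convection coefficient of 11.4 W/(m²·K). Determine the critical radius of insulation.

For a cylinder r_cr = k/h = 0.267/11.4
r_cr = 23.4 mm; since the bare radius (86 mm) is above r_cr, any added insulation will reduce heat loss.

r_cr ≈ 23.4 mm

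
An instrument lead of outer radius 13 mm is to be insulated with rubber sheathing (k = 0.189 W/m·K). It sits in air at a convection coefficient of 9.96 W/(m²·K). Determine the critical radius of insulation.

r_cr ≈ 19 mm

For a cylinder r_cr = k/h = 0.189/9.96
r_cr = 19 mm; since the bare radius (13 mm) is below r_cr, adding a thin layer of insulation will *increase* heat loss.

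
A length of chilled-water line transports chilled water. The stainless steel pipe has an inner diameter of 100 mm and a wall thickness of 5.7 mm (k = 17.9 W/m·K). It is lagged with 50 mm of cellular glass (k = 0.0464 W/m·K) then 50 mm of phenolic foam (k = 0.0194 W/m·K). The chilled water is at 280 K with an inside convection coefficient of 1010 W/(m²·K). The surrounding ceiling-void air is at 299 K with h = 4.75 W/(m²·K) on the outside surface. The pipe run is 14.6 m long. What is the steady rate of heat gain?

Q ≈ 49.6 W

Radial resistances (cylindrical: R_cond = ln(r_o/r_i)/(2πkL), R_conv = 1/(h·2πrL)):
R_inner film = 1/(h_i·2πr₁L) = 1/(1010×2π×0.05×14.6) = 2.159×10^-4 K/W
R_stainless steel pipe wall = ln(55.7/50)/(2π×17.9×14.6) = 6.575×10^-5 K/W
R_cellular glass = ln(105.7/55.7)/(2π×0.0464×14.6) = 0.1505 K/W
R_phenolic foam = ln(155.7/105.7)/(2π×0.0194×14.6) = 0.2176 K/W
R_outer film = 1/(h_o·2πr_oL) = 1/(4.75×2π×0.1557×14.6) = 0.01474 K/W
R_total = 0.3832 K/W
Q = ΔT/R_total = 19/0.3832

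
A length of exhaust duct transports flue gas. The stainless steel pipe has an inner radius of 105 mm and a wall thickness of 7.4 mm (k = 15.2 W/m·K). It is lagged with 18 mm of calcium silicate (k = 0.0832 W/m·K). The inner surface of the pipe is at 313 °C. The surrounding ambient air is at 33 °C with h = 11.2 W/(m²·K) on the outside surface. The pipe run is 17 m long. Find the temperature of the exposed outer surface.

For a radial system each layer contributes R = ln(r_out/r_in)/(2πkL); films add R = 1/(hA).
R_stainless steel pipe wall = ln(112.4/105)/(2π×15.2×17) = 4.195×10^-5 K/W
R_calcium silicate = ln(130.4/112.4)/(2π×0.0832×17) = 0.01671 K/W
R_outer film = 1/(h_o·2πr_oL) = 1/(11.2×2π×0.1304×17) = 0.00641 K/W
R_total = 0.02317 K/W
Q = ΔT/R_total = 280/0.02317
Q = 12100 W
T_interface = T_inner − Q·ΣR(inner→interface) = 313 − 12100×0.01676

T ≈ 110 °C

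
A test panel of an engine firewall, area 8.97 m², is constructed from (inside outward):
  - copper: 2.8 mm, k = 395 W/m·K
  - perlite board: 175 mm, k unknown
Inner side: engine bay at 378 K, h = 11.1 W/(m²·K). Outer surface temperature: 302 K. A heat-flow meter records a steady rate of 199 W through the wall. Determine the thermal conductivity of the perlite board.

Model the wall as resistances in series:
R_inner film = 1/(h_i·A) = 1/(11.1×8.97) = 0.01004 K/W
R_copper = L/(kA) = 0.0028/(395×8.97) = 7.903×10^-7 K/W
Sum of known resistances R_other = 0.01004 K/W
Total R = ΔT/Q = 76/199 = 0.3819 K/W
R_perlite board = R_total − R_other = 0.3719 K/W
k = L/(R·A) = 0.175/(0.3719×8.97)

k ≈ 0.0525 W/(m·K)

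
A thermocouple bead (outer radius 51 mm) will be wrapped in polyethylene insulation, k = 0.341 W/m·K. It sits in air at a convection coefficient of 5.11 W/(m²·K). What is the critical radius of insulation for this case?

r_cr ≈ 133 mm

For a sphere r_cr = 2k/h = 2×0.341/5.11
r_cr = 133 mm; since the bare radius (51 mm) is below r_cr, adding a thin layer of insulation will *increase* heat loss.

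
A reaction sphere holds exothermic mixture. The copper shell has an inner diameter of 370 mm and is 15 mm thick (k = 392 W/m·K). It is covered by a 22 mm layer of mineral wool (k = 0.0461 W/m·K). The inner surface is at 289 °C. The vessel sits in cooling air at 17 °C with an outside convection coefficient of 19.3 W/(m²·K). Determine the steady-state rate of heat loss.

Q ≈ 290 W

Each spherical layer contributes R = (1/r_i − 1/r_o)/(4πk):
R_copper shell = (1/0.185 − 1/0.2)/(4π×392) = 8.23×10^-5 K/W
R_mineral wool = (1/0.2 − 1/0.222)/(4π×0.0461) = 0.8553 K/W
R_outer film = 1/(h·4πr_o²) = 1/(19.3×4π×0.222²) = 0.08366 K/W
R_total = 0.9391 K/W
Q = ΔT/R_total = 272/0.9391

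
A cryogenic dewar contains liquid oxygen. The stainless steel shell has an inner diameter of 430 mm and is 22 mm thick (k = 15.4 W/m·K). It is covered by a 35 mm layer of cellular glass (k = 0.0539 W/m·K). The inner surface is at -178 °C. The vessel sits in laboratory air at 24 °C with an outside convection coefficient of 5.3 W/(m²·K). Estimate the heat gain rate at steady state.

Q ≈ 201 W

For a spherical shell R = (1/r₁ − 1/r₂)/(4πk); film R = 1/(h·4πr²). In series:
R_stainless steel shell = (1/0.215 − 1/0.237)/(4π×15.4) = 0.002231 K/W
R_cellular glass = (1/0.237 − 1/0.272)/(4π×0.0539) = 0.8016 K/W
R_outer film = 1/(h·4πr_o²) = 1/(5.3×4π×0.272²) = 0.2029 K/W
R_total = 1.007 K/W
Q = ΔT/R_total = 202/1.007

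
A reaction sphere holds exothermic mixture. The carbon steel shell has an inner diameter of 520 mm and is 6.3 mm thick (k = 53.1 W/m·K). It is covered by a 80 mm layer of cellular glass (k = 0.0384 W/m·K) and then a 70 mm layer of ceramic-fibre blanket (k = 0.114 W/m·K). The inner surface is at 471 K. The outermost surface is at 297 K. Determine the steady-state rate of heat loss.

Each spherical layer contributes R = (1/r_i − 1/r_o)/(4πk):
R_carbon steel shell = (1/0.26 − 1/0.2663)/(4π×53.1) = 1.364×10^-4 K/W
R_cellular glass = (1/0.2663 − 1/0.3463)/(4π×0.0384) = 1.798 K/W
R_ceramic-fibre blanket = (1/0.3463 − 1/0.4163)/(4π×0.114) = 0.3389 K/W
R_total = 2.137 K/W
Q = ΔT/R_total = 174/2.137

Q ≈ 81.4 W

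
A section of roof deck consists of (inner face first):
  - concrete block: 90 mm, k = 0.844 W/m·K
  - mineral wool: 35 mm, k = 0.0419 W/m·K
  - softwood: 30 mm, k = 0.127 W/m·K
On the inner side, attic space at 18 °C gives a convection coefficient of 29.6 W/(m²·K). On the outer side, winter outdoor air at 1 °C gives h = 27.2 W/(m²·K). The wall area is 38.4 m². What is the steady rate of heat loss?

Q ≈ 523 W

Using the resistance-network approach (series):
R_inner film = 1/(h_i·A) = 1/(29.6×38.4) = 8.798×10^-4 K/W
R_concrete block = L/(kA) = 0.09/(0.844×38.4) = 0.002777 K/W
R_mineral wool = L/(kA) = 0.035/(0.0419×38.4) = 0.02175 K/W
R_softwood = L/(kA) = 0.03/(0.127×38.4) = 0.006152 K/W
R_outer film = 1/(h_o·A) = 1/(27.2×38.4) = 9.574×10^-4 K/W
R_total = 0.03252 K/W
Q = ΔT / R_total = 17 / 0.03252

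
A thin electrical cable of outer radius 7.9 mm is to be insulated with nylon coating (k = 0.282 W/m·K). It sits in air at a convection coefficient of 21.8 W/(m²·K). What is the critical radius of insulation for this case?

r_cr ≈ 12.9 mm

For a cylinder r_cr = k/h = 0.282/21.8
r_cr = 12.9 mm; since the bare radius (7.9 mm) is below r_cr, adding a thin layer of insulation will *increase* heat loss.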